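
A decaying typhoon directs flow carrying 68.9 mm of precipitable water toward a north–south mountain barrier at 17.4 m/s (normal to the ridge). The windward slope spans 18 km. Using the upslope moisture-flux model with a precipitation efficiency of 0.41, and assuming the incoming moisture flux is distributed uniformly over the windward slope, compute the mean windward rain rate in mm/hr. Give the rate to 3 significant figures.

R ≈ 98.3 mm/hr

Incoming column moisture flux per unit ridge length: F = V × PW = 17.4 × 68.9 = 1198.86 mm·m/s.
Spread over the 18 km slope with efficiency ε = 0.41: R = ε·F/W = 0.41 × 1198.86 / 18000 m = 2.731e-02 mm/s.
R = 2.731e-02 × 3600 = 98.3 mm/hr.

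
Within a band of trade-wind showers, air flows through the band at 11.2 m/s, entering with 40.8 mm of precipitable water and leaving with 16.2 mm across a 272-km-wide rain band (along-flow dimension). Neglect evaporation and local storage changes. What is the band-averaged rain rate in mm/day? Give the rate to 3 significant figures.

Column moisture flux per unit crosswind length is F = V × PW.
Inflow: F_in = 11.2 × 40.8 = 456.96 mm·m/s
Outflow: F_out = 11.2 × 16.2 = 181.44 mm·m/s
Steady-state rate R = (F_in − F_out)/L = (456.96 − 181.44) / 272000 m = 1.013e-03 mm/s.
R = 1.013e-03 × 3600 × 24 = 87.5 mm/day.

R ≈ 87.5 mm/day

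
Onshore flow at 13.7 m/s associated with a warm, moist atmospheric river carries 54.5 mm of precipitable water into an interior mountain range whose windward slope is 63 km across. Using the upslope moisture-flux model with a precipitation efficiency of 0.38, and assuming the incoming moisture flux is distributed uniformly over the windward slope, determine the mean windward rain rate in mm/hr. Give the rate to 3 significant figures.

Incoming column moisture flux per unit ridge length: F = V × PW = 13.7 × 54.5 = 746.65 mm·m/s.
Spread over the 63 km slope with efficiency ε = 0.38: R = ε·F/W = 0.38 × 746.65 / 63000 m = 4.504e-03 mm/s.
R = 4.504e-03 × 3600 = 16.2 mm/hr.

R ≈ 16.2 mm/hr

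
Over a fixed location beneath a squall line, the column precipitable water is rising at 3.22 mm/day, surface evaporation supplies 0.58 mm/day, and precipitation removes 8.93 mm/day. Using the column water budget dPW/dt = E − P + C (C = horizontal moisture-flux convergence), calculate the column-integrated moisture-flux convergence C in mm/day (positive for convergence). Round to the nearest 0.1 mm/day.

dPW/dt = +3.22 mm/day.
C = dPW/dt − E + P = (+3.22) − 0.58 + 8.93 = 11.6 mm/day.

C ≈ 11.6 mm/day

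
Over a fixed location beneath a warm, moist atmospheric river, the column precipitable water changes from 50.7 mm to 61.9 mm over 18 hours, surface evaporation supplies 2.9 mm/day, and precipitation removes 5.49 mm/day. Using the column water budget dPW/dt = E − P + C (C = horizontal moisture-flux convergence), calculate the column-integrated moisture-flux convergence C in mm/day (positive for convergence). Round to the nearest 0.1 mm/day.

C ≈ 17.5 mm/day

dPW/dt = (61.9 − 50.7) mm / (18/24 day) = +14.933 mm/day.
C = dPW/dt − E + P = (+14.933) − 2.9 + 5.49 = 17.5 mm/day.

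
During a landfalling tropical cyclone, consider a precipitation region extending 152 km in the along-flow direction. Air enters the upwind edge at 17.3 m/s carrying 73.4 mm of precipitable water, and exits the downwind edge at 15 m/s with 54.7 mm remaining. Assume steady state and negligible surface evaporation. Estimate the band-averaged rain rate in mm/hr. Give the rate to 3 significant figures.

R ≈ 10.6 mm/hr

Column moisture flux per unit crosswind length is F = V × PW.
Inflow: F_in = 17.3 × 73.4 = 1269.82 mm·m/s
Outflow: F_out = 15 × 54.7 = 820.5 mm·m/s
Steady-state rate R = (F_in − F_out)/L = (1269.82 − 820.5) / 152000 m = 2.956e-03 mm/s.
R = 2.956e-03 × 3600 = 10.6 mm/hr.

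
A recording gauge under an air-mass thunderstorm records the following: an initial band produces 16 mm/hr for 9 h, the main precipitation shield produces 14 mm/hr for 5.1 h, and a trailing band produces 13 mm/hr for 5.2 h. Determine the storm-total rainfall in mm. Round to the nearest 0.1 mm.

total ≈ 283.0 mm

Total = Σ Rᵢ Δtᵢ = 16 × 9 + 14 × 5.1 + 13 × 5.2
      = 144 + 71.4 + 67.6 = 283.0 mm.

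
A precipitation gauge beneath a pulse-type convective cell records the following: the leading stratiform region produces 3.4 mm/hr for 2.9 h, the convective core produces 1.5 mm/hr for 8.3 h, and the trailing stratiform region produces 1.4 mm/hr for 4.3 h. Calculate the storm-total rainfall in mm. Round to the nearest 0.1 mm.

Total = Σ Rᵢ Δtᵢ = 3.4 × 2.9 + 1.5 × 8.3 + 1.4 × 4.3
      = 9.86 + 12.45 + 6.02 = 28.3 mm.

total ≈ 28.3 mm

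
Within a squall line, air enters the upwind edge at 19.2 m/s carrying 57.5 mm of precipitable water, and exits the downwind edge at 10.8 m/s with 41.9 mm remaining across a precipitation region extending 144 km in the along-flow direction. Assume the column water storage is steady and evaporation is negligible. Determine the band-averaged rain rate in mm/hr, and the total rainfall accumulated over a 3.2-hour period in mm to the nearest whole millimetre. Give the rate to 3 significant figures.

R ≈ 16.3 mm/hr; total ≈ 52 mm

Column moisture flux per unit crosswind length is F = V × PW.
Inflow: F_in = 19.2 × 57.5 = 1104 mm·m/s
Outflow: F_out = 10.8 × 41.9 = 452.52 mm·m/s
Steady-state rate R = (F_in − F_out)/L = (1104 − 452.52) / 144000 m = 4.524e-03 mm/s.
R = 4.524e-03 × 3600 = 16.3 mm/hr.
Over 3.2 h: total = 16.3 × 3.2 = 52.16 ≈ 52 mm.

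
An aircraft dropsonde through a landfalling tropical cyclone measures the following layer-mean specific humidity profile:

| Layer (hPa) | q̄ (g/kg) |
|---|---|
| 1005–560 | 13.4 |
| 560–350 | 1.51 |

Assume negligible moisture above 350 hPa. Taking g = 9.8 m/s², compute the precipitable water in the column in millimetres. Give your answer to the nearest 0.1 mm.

Precipitable water is the column-integrated vapour mass per unit area: PW = (1/g) Σ q̄ Δp, with q in kg/kg and Δp in Pa (1 kg/m² of water = 1 mm).
Layer 1005–560 hPa: Δp = 445 hPa = 44500 Pa, q̄ = 0.0134 kg/kg → 0.0134 × 44500 / 9.8 = 60.85 mm
Layer 560–350 hPa: Δp = 210 hPa = 21000 Pa, q̄ = 0.00151 kg/kg → 0.00151 × 21000 / 9.8 = 3.24 mm
PW = 60.85 + 3.24 = 64.09 ≈ 64.1 mm.

PW ≈ 64.1 mm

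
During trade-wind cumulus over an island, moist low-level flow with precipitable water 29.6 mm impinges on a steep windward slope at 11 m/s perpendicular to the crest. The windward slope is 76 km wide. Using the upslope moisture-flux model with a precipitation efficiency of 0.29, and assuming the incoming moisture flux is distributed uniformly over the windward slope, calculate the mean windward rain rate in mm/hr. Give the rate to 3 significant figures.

Incoming column moisture flux per unit ridge length: F = V × PW = 11 × 29.6 = 325.6 mm·m/s.
Spread over the 76 km slope with efficiency ε = 0.29: R = ε·F/W = 0.29 × 325.6 / 76000 m = 1.242e-03 mm/s.
R = 1.242e-03 × 3600 = 4.47 mm/hr.

R ≈ 4.47 mm/hr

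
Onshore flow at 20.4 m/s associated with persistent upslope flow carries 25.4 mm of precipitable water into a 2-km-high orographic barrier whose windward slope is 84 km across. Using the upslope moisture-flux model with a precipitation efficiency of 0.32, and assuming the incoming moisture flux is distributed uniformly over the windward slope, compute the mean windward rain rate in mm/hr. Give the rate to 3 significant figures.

R ≈ 7.11 mm/hr

Incoming column moisture flux per unit ridge length: F = V × PW = 20.4 × 25.4 = 518.16 mm·m/s.
Spread over the 84 km slope with efficiency ε = 0.32: R = ε·F/W = 0.32 × 518.16 / 84000 m = 1.974e-03 mm/s.
R = 1.974e-03 × 3600 = 7.11 mm/hr.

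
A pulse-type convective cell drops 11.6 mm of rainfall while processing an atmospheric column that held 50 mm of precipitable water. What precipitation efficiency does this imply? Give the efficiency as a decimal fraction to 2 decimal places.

ε ≈ 0.23

ε = rainfall / PW = 11.6 / 50 = 0.23.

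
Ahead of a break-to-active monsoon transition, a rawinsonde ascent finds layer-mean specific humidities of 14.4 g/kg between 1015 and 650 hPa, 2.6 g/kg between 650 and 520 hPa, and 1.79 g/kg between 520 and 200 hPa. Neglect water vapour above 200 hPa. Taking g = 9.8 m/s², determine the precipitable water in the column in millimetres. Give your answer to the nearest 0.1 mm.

Precipitable water is the column-integrated vapour mass per unit area: PW = (1/g) Σ q̄ Δp, with q in kg/kg and Δp in Pa (1 kg/m² of water = 1 mm).
Layer 1015–650 hPa: Δp = 365 hPa = 36500 Pa, q̄ = 0.0144 kg/kg → 0.0144 × 36500 / 9.8 = 53.63 mm
Layer 650–520 hPa: Δp = 130 hPa = 13000 Pa, q̄ = 0.0026 kg/kg → 0.0026 × 13000 / 9.8 = 3.45 mm
Layer 520–200 hPa: Δp = 320 hPa = 32000 Pa, q̄ = 0.00179 kg/kg → 0.00179 × 32000 / 9.8 = 5.84 mm
PW = 53.63 + 3.45 + 5.84 = 62.92 ≈ 62.9 mm.

PW ≈ 62.9 mm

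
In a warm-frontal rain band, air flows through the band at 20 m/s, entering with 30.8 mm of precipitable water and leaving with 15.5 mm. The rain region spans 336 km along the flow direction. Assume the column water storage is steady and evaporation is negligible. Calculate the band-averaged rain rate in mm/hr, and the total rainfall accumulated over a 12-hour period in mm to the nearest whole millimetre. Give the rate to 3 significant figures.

R ≈ 3.28 mm/hr; total ≈ 39 mm

Column moisture flux per unit crosswind length is F = V × PW.
Inflow: F_in = 20 × 30.8 = 616 mm·m/s
Outflow: F_out = 20 × 15.5 = 310 mm·m/s
Steady-state rate R = (F_in − F_out)/L = (616 − 310) / 336000 m = 9.107e-04 mm/s.
R = 9.107e-04 × 3600 = 3.28 mm/hr.
Over 12 h: total = 3.28 × 12 = 39.36 ≈ 39 mm.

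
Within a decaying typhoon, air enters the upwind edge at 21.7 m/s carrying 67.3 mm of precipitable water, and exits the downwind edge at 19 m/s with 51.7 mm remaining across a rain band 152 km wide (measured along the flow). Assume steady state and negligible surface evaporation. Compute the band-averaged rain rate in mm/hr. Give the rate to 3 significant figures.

R ≈ 11.3 mm/hr

Column moisture flux per unit crosswind length is F = V × PW.
Inflow: F_in = 21.7 × 67.3 = 1460.41 mm·m/s
Outflow: F_out = 19 × 51.7 = 982.3 mm·m/s
Steady-state rate R = (F_in − F_out)/L = (1460.41 − 982.3) / 152000 m = 3.145e-03 mm/s.
R = 3.145e-03 × 3600 = 11.3 mm/hr.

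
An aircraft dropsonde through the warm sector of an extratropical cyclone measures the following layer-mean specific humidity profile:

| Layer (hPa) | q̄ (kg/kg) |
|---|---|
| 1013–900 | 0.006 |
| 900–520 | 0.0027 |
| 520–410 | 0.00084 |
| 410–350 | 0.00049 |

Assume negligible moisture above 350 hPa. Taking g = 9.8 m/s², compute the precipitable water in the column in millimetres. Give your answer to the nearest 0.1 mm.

PW ≈ 18.6 mm

Precipitable water is the column-integrated vapour mass per unit area: PW = (1/g) Σ q̄ Δp, with q in kg/kg and Δp in Pa (1 kg/m² of water = 1 mm).
Layer 1013–900 hPa: Δp = 113 hPa = 11300 Pa, q̄ = 0.006 kg/kg → 0.006 × 11300 / 9.8 = 6.92 mm
Layer 900–520 hPa: Δp = 380 hPa = 38000 Pa, q̄ = 0.0027 kg/kg → 0.0027 × 38000 / 9.8 = 10.47 mm
Layer 520–410 hPa: Δp = 110 hPa = 11000 Pa, q̄ = 0.00084 kg/kg → 0.00084 × 11000 / 9.8 = 0.94 mm
Layer 410–350 hPa: Δp = 60 hPa = 6000 Pa, q̄ = 0.00049 kg/kg → 0.00049 × 6000 / 9.8 = 0.30 mm
PW = 6.92 + 10.47 + 0.94 + 0.30 = 18.63 ≈ 18.6 mm.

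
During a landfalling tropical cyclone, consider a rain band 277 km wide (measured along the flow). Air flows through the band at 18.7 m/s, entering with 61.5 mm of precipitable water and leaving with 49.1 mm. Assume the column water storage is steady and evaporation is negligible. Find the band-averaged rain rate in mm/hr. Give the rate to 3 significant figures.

R ≈ 3.01 mm/hr

Column moisture flux per unit crosswind length is F = V × PW.
Inflow: F_in = 18.7 × 61.5 = 1150.05 mm·m/s
Outflow: F_out = 18.7 × 49.1 = 918.17 mm·m/s
Steady-state rate R = (F_in − F_out)/L = (1150.05 − 918.17) / 277000 m = 8.371e-04 mm/s.
R = 8.371e-04 × 3600 = 3.01 mm/hr.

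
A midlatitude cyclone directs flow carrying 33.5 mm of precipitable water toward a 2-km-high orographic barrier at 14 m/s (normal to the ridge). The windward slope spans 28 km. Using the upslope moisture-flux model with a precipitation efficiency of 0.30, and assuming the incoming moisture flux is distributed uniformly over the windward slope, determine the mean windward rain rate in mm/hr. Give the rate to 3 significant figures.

R ≈ 18.1 mm/hr

Incoming column moisture flux per unit ridge length: F = V × PW = 14 × 33.5 = 469 mm·m/s.
Spread over the 28 km slope with efficiency ε = 0.30: R = ε·F/W = 0.30 × 469 / 28000 m = 5.025e-03 mm/s.
R = 5.025e-03 × 3600 = 18.1 mm/hr.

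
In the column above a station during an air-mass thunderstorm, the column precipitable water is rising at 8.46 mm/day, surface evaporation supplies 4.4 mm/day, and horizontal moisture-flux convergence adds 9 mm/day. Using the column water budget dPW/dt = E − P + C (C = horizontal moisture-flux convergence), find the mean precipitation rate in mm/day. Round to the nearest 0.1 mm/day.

dPW/dt = +8.46 mm/day.
P = E + C − dPW/dt = 4.4 + (9) − (+8.46) = 4.9 mm/day.

P ≈ 4.9 mm/day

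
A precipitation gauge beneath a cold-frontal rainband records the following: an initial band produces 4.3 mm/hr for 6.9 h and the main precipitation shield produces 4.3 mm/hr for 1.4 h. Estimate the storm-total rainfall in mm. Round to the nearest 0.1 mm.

total ≈ 35.7 mm

Total = Σ Rᵢ Δtᵢ = 4.3 × 6.9 + 4.3 × 1.4
      = 29.67 + 6.02 = 35.7 mm.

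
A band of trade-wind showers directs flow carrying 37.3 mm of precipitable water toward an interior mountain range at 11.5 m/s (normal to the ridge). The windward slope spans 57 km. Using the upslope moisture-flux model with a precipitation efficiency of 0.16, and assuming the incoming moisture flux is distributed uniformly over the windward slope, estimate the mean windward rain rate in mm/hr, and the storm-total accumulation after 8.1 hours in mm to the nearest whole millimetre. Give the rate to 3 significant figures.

Incoming column moisture flux per unit ridge length: F = V × PW = 11.5 × 37.3 = 428.95 mm·m/s.
Spread over the 57 km slope with efficiency ε = 0.16: R = ε·F/W = 0.16 × 428.95 / 57000 m = 1.204e-03 mm/s.
R = 1.204e-03 × 3600 = 4.33 mm/hr.
Over 8.1 h: total = 4.33 × 8.1 = 35.073 ≈ 35 mm.

R ≈ 4.33 mm/hr; total ≈ 35 mm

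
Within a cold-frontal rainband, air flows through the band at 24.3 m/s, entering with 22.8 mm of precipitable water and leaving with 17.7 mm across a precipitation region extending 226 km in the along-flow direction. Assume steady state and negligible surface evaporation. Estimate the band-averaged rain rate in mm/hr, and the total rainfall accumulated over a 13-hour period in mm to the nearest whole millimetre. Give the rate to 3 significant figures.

R ≈ 1.97 mm/hr; total ≈ 26 mm

Column moisture flux per unit crosswind length is F = V × PW.
Inflow: F_in = 24.3 × 22.8 = 554.04 mm·m/s
Outflow: F_out = 24.3 × 17.7 = 430.11 mm·m/s
Steady-state rate R = (F_in − F_out)/L = (554.04 − 430.11) / 226000 m = 5.484e-04 mm/s.
R = 5.484e-04 × 3600 = 1.97 mm/hr.
Over 13 h: total = 1.97 × 13 = 25.61 ≈ 26 mm.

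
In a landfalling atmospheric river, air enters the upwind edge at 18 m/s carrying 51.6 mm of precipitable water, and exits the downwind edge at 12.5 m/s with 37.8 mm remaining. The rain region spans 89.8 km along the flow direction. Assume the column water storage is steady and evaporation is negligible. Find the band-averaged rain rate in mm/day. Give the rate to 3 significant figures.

Column moisture flux per unit crosswind length is F = V × PW.
Inflow: F_in = 18 × 51.6 = 928.8 mm·m/s
Outflow: F_out = 12.5 × 37.8 = 472.5 mm·m/s
Steady-state rate R = (F_in − F_out)/L = (928.8 − 472.5) / 89800 m = 5.081e-03 mm/s.
R = 5.081e-03 × 3600 × 24 = 439 mm/day.

R ≈ 439 mm/day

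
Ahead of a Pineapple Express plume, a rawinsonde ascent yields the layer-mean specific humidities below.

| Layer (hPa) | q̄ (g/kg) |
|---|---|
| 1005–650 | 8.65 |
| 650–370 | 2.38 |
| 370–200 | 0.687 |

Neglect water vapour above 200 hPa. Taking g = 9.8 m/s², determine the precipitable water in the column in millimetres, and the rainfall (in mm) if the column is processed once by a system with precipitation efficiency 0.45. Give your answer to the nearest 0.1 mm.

Precipitable water is the column-integrated vapour mass per unit area: PW = (1/g) Σ q̄ Δp, with q in kg/kg and Δp in Pa (1 kg/m² of water = 1 mm).
Layer 1005–650 hPa: Δp = 355 hPa = 35500 Pa, q̄ = 0.00865 kg/kg → 0.00865 × 35500 / 9.8 = 31.33 mm
Layer 650–370 hPa: Δp = 280 hPa = 28000 Pa, q̄ = 0.00238 kg/kg → 0.00238 × 28000 / 9.8 = 6.80 mm
Layer 370–200 hPa: Δp = 170 hPa = 17000 Pa, q̄ = 0.000687 kg/kg → 0.000687 × 17000 / 9.8 = 1.19 mm
PW = 31.33 + 6.80 + 1.19 = 39.32 ≈ 39.3 mm.
Rainfall = ε × PW = 0.45 × 39.3 = 17.7 mm.

PW ≈ 39.3 mm; rainfall ≈ 17.7 mm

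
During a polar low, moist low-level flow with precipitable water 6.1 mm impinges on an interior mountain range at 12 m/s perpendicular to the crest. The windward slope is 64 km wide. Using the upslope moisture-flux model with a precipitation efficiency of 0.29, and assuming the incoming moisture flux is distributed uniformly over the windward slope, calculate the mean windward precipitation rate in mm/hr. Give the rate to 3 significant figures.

Incoming column moisture flux per unit ridge length: F = V × PW = 12 × 6.1 = 73.2 mm·m/s.
Spread over the 64 km slope with efficiency ε = 0.29: R = ε·F/W = 0.29 × 73.2 / 64000 m = 3.317e-04 mm/s.
R = 3.317e-04 × 3600 = 1.19 mm/hr.

R ≈ 1.19 mm/hr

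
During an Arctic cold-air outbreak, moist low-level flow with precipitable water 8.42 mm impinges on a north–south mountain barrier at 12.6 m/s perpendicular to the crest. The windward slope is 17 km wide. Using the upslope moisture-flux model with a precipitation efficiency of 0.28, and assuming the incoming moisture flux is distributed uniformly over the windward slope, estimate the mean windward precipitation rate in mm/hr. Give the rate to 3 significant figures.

Incoming column moisture flux per unit ridge length: F = V × PW = 12.6 × 8.42 = 106.092 mm·m/s.
Spread over the 17 km slope with efficiency ε = 0.28: R = ε·F/W = 0.28 × 106.092 / 17000 m = 1.747e-03 mm/s.
R = 1.747e-03 × 3600 = 6.29 mm/hr.

R ≈ 6.29 mm/hr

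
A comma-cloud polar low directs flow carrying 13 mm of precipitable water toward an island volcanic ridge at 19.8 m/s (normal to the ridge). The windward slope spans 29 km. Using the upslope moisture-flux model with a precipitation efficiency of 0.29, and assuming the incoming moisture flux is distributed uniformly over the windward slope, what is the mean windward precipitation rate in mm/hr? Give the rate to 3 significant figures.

Incoming column moisture flux per unit ridge length: F = V × PW = 19.8 × 13 = 257.4 mm·m/s.
Spread over the 29 km slope with efficiency ε = 0.29: R = ε·F/W = 0.29 × 257.4 / 29000 m = 2.574e-03 mm/s.
R = 2.574e-03 × 3600 = 9.27 mm/hr.

R ≈ 9.27 mm/hr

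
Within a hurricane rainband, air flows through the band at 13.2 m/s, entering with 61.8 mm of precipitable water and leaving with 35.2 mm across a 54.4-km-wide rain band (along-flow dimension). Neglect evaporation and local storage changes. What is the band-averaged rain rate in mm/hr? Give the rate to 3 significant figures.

R ≈ 23.2 mm/hr

Column moisture flux per unit crosswind length is F = V × PW.
Inflow: F_in = 13.2 × 61.8 = 815.76 mm·m/s
Outflow: F_out = 13.2 × 35.2 = 464.64 mm·m/s
Steady-state rate R = (F_in − F_out)/L = (815.76 − 464.64) / 54400 m = 6.454e-03 mm/s.
R = 6.454e-03 × 3600 = 23.2 mm/hr.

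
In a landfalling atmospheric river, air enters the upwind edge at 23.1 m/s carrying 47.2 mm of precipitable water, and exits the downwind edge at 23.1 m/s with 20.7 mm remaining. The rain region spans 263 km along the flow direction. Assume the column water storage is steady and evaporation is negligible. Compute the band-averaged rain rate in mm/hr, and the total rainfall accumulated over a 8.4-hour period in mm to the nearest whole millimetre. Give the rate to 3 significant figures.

Column moisture flux per unit crosswind length is F = V × PW.
Inflow: F_in = 23.1 × 47.2 = 1090.32 mm·m/s
Outflow: F_out = 23.1 × 20.7 = 478.17 mm·m/s
Steady-state rate R = (F_in − F_out)/L = (1090.32 − 478.17) / 263000 m = 2.328e-03 mm/s.
R = 2.328e-03 × 3600 = 8.38 mm/hr.
Over 8.4 h: total = 8.38 × 8.4 = 70.392 ≈ 70 mm.

R ≈ 8.38 mm/hr; total ≈ 70 mm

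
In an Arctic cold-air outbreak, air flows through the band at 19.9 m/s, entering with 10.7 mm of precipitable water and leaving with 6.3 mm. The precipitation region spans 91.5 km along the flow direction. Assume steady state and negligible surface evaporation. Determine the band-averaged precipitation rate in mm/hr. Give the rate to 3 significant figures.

Column moisture flux per unit crosswind length is F = V × PW.
Inflow: F_in = 19.9 × 10.7 = 212.93 mm·m/s
Outflow: F_out = 19.9 × 6.3 = 125.37 mm·m/s
Steady-state rate R = (F_in − F_out)/L = (212.93 − 125.37) / 91500 m = 9.569e-04 mm/s.
R = 9.569e-04 × 3600 = 3.44 mm/hr.

R ≈ 3.44 mm/hr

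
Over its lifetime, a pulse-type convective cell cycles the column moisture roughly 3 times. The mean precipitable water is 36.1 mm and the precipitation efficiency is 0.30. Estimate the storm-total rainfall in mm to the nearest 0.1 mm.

rainfall ≈ 32.5 mm

Each cycle deposits ε × PW = 0.30 × 36.1 = 10.83 mm.
Over 3 cycles: 3 × 10.83 = 32.5 mm.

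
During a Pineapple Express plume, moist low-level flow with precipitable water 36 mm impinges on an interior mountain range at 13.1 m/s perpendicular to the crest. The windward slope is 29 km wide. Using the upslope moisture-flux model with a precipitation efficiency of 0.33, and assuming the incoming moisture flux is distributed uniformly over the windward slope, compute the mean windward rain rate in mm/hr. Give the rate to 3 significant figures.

R ≈ 19.3 mm/hr

Incoming column moisture flux per unit ridge length: F = V × PW = 13.1 × 36 = 471.6 mm·m/s.
Spread over the 29 km slope with efficiency ε = 0.33: R = ε·F/W = 0.33 × 471.6 / 29000 m = 5.366e-03 mm/s.
R = 5.366e-03 × 3600 = 19.3 mm/hr.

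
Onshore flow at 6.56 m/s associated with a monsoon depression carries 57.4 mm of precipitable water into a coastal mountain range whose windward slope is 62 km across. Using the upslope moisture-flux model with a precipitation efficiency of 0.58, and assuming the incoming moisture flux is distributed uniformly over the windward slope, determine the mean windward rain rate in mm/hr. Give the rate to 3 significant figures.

Incoming column moisture flux per unit ridge length: F = V × PW = 6.56 × 57.4 = 376.544 mm·m/s.
Spread over the 62 km slope with efficiency ε = 0.58: R = ε·F/W = 0.58 × 376.544 / 62000 m = 3.523e-03 mm/s.
R = 3.523e-03 × 3600 = 12.7 mm/hr.

R ≈ 12.7 mm/hr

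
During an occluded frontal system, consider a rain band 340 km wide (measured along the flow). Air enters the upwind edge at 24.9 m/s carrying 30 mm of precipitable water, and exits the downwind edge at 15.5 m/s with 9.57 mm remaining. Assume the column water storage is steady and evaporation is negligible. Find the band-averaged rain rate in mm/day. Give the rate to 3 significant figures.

Column moisture flux per unit crosswind length is F = V × PW.
Inflow: F_in = 24.9 × 30 = 747 mm·m/s
Outflow: F_out = 15.5 × 9.57 = 148.335 mm·m/s
Steady-state rate R = (F_in − F_out)/L = (747 − 148.335) / 340000 m = 1.761e-03 mm/s.
R = 1.761e-03 × 3600 × 24 = 152 mm/day.

R ≈ 152 mm/day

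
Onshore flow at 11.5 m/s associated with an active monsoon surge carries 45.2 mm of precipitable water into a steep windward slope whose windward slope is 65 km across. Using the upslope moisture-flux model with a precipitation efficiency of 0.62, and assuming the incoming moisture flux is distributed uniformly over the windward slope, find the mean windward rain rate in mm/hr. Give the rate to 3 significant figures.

Incoming column moisture flux per unit ridge length: F = V × PW = 11.5 × 45.2 = 519.8 mm·m/s.
Spread over the 65 km slope with efficiency ε = 0.62: R = ε·F/W = 0.62 × 519.8 / 65000 m = 4.958e-03 mm/s.
R = 4.958e-03 × 3600 = 17.8 mm/hr.

R ≈ 17.8 mm/hr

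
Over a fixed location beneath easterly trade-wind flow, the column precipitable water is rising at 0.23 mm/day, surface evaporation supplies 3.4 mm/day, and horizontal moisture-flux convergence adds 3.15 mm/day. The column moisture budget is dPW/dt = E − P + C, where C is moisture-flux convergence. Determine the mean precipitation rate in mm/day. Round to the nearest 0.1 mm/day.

P ≈ 6.3 mm/day

dPW/dt = +0.23 mm/day.
P = E + C − dPW/dt = 3.4 + (3.15) − (+0.23) = 6.3 mm/day.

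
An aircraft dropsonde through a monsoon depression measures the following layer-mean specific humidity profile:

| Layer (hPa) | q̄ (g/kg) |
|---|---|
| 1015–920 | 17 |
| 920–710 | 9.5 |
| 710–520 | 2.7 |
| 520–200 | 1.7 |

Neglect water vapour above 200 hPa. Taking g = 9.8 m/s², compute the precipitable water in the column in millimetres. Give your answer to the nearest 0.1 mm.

PW ≈ 47.6 mm

Precipitable water is the column-integrated vapour mass per unit area: PW = (1/g) Σ q̄ Δp, with q in kg/kg and Δp in Pa (1 kg/m² of water = 1 mm).
Layer 1015–920 hPa: Δp = 95 hPa = 9500 Pa, q̄ = 0.017 kg/kg → 0.017 × 9500 / 9.8 = 16.48 mm
Layer 920–710 hPa: Δp = 210 hPa = 21000 Pa, q̄ = 0.0095 kg/kg → 0.0095 × 21000 / 9.8 = 20.36 mm
Layer 710–520 hPa: Δp = 190 hPa = 19000 Pa, q̄ = 0.0027 kg/kg → 0.0027 × 19000 / 9.8 = 5.23 mm
Layer 520–200 hPa: Δp = 320 hPa = 32000 Pa, q̄ = 0.0017 kg/kg → 0.0017 × 32000 / 9.8 = 5.55 mm
PW = 16.48 + 20.36 + 5.23 + 5.55 = 47.62 ≈ 47.6 mm.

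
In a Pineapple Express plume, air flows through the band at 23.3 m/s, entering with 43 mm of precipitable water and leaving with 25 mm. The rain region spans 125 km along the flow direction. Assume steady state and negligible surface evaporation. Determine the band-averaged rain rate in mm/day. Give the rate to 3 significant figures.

R ≈ 290 mm/day

Column moisture flux per unit crosswind length is F = V × PW.
Inflow: F_in = 23.3 × 43 = 1001.9 mm·m/s
Outflow: F_out = 23.3 × 25 = 582.5 mm·m/s
Steady-state rate R = (F_in − F_out)/L = (1001.9 − 582.5) / 125000 m = 3.355e-03 mm/s.
R = 3.355e-03 × 3600 × 24 = 290 mm/day.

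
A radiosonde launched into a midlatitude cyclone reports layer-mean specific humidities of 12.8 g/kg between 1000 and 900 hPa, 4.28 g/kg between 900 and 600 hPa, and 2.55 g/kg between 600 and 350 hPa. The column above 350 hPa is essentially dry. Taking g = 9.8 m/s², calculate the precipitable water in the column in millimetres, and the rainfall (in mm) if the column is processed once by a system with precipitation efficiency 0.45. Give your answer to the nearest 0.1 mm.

Precipitable water is the column-integrated vapour mass per unit area: PW = (1/g) Σ q̄ Δp, with q in kg/kg and Δp in Pa (1 kg/m² of water = 1 mm).
Layer 1000–900 hPa: Δp = 100 hPa = 10000 Pa, q̄ = 0.0128 kg/kg → 0.0128 × 10000 / 9.8 = 13.06 mm
Layer 900–600 hPa: Δp = 300 hPa = 30000 Pa, q̄ = 0.00428 kg/kg → 0.00428 × 30000 / 9.8 = 13.10 mm
Layer 600–350 hPa: Δp = 250 hPa = 25000 Pa, q̄ = 0.00255 kg/kg → 0.00255 × 25000 / 9.8 = 6.51 mm
PW = 13.06 + 13.10 + 6.51 = 32.67 ≈ 32.7 mm.
Rainfall = ε × PW = 0.45 × 32.7 = 14.7 mm.

PW ≈ 32.7 mm; rainfall ≈ 14.7 mm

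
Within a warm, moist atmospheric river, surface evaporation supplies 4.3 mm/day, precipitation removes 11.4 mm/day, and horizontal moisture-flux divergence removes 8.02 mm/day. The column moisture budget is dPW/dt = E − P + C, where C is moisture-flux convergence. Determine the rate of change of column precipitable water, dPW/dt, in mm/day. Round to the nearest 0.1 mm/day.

dPW/dt = E − P + C = 4.3 − 11.4 + (-8.02) = -15.1 mm/day.

dPW/dt ≈ -15.1 mm/day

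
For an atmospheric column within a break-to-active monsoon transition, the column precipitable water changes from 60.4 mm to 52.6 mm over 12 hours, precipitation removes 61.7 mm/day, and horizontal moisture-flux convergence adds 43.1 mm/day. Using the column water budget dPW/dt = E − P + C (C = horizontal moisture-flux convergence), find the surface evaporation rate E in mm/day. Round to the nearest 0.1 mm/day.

dPW/dt = (52.6 − 60.4) mm / (12/24 day) = -15.600 mm/day.
E = dPW/dt + P − C = (-15.600) + 61.7 − (43.1) = 3.0 mm/day.

E ≈ 3.0 mm/day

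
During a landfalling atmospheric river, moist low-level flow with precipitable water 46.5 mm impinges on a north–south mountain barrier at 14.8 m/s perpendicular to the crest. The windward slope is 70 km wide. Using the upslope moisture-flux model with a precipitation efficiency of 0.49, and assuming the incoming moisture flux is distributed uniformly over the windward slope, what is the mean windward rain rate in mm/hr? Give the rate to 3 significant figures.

R ≈ 17.3 mm/hr

Incoming column moisture flux per unit ridge length: F = V × PW = 14.8 × 46.5 = 688.2 mm·m/s.
Spread over the 70 km slope with efficiency ε = 0.49: R = ε·F/W = 0.49 × 688.2 / 70000 m = 4.817e-03 mm/s.
R = 4.817e-03 × 3600 = 17.3 mm/hr.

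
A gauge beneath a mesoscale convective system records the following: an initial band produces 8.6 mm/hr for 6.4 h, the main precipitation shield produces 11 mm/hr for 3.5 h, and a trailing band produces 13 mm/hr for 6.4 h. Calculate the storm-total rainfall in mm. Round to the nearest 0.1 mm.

Total = Σ Rᵢ Δtᵢ = 8.6 × 6.4 + 11 × 3.5 + 13 × 6.4
      = 55.04 + 38.5 + 83.2 = 176.7 mm.

total ≈ 176.7 mm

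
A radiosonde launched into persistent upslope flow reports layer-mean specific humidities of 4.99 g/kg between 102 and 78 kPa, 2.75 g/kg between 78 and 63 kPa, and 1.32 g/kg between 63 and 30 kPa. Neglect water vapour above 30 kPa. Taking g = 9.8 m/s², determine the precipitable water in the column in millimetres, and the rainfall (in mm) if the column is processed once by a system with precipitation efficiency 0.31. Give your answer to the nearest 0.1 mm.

Precipitable water is the column-integrated vapour mass per unit area: PW = (1/g) Σ q̄ Δp, with q in kg/kg and Δp in Pa (1 kg/m² of water = 1 mm).
Layer 102–78 kPa: Δp = 240 hPa = 24000 Pa, q̄ = 0.00499 kg/kg → 0.00499 × 24000 / 9.8 = 12.22 mm
Layer 78–63 kPa: Δp = 150 hPa = 15000 Pa, q̄ = 0.00275 kg/kg → 0.00275 × 15000 / 9.8 = 4.21 mm
Layer 63–30 kPa: Δp = 330 hPa = 33000 Pa, q̄ = 0.00132 kg/kg → 0.00132 × 33000 / 9.8 = 4.44 mm
PW = 12.22 + 4.21 + 4.44 = 20.87 ≈ 20.9 mm.
Rainfall = ε × PW = 0.31 × 20.9 = 6.5 mm.

PW ≈ 20.9 mm; rainfall ≈ 6.5 mm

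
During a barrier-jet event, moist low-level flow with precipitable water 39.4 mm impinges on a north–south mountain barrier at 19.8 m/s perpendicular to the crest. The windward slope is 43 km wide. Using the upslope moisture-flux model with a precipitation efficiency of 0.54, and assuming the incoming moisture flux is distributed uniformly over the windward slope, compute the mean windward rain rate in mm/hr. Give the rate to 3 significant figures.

R ≈ 35.3 mm/hr

Incoming column moisture flux per unit ridge length: F = V × PW = 19.8 × 39.4 = 780.12 mm·m/s.
Spread over the 43 km slope with efficiency ε = 0.54: R = ε·F/W = 0.54 × 780.12 / 43000 m = 9.797e-03 mm/s.
R = 9.797e-03 × 3600 = 35.3 mm/hr.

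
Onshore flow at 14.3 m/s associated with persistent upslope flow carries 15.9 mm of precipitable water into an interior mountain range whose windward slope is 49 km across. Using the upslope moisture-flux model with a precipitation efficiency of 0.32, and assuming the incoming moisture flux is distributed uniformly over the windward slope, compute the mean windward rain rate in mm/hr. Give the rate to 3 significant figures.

Incoming column moisture flux per unit ridge length: F = V × PW = 14.3 × 15.9 = 227.37 mm·m/s.
Spread over the 49 km slope with efficiency ε = 0.32: R = ε·F/W = 0.32 × 227.37 / 49000 m = 1.485e-03 mm/s.
R = 1.485e-03 × 3600 = 5.35 mm/hr.

R ≈ 5.35 mm/hr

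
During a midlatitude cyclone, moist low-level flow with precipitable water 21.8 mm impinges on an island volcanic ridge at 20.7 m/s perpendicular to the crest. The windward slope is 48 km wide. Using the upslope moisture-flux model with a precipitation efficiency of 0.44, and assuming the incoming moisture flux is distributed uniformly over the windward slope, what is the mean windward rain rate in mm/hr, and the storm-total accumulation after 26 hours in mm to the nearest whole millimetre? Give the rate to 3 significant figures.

Incoming column moisture flux per unit ridge length: F = V × PW = 20.7 × 21.8 = 451.26 mm·m/s.
Spread over the 48 km slope with efficiency ε = 0.44: R = ε·F/W = 0.44 × 451.26 / 48000 m = 4.137e-03 mm/s.
R = 4.137e-03 × 3600 = 14.9 mm/hr.
Over 26 h: total = 14.9 × 26 = 387.4 ≈ 387 mm.

R ≈ 14.9 mm/hr; total ≈ 387 mm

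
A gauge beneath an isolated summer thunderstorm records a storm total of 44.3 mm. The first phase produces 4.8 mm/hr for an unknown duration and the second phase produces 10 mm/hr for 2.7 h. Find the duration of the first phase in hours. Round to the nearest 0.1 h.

Known phases: 10 × 2.7 = 27 mm.
Remaining depth = 44.3 − 27 = 17.3 mm.
Duration = 17.3 / 4.8 = 3.6 h.

duration ≈ 3.6 h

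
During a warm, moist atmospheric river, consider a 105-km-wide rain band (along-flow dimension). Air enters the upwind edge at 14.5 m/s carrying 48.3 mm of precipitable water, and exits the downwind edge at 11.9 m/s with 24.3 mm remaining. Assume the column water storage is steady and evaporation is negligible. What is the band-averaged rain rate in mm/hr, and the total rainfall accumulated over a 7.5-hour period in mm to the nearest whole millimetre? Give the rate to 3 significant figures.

Column moisture flux per unit crosswind length is F = V × PW.
Inflow: F_in = 14.5 × 48.3 = 700.35 mm·m/s
Outflow: F_out = 11.9 × 24.3 = 289.17 mm·m/s
Steady-state rate R = (F_in − F_out)/L = (700.35 − 289.17) / 105000 m = 3.916e-03 mm/s.
R = 3.916e-03 × 3600 = 14.1 mm/hr.
Over 7.5 h: total = 14.1 × 7.5 = 105.75 ≈ 106 mm.

R ≈ 14.1 mm/hr; total ≈ 106 mm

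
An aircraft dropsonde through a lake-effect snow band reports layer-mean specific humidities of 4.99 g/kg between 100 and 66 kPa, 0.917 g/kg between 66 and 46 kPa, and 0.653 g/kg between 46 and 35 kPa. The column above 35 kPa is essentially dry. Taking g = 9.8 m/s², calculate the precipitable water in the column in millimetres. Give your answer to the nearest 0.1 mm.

PW ≈ 19.9 mm

Precipitable water is the column-integrated vapour mass per unit area: PW = (1/g) Σ q̄ Δp, with q in kg/kg and Δp in Pa (1 kg/m² of water = 1 mm).
Layer 100–66 kPa: Δp = 340 hPa = 34000 Pa, q̄ = 0.00499 kg/kg → 0.00499 × 34000 / 9.8 = 17.31 mm
Layer 66–46 kPa: Δp = 200 hPa = 20000 Pa, q̄ = 0.000917 kg/kg → 0.000917 × 20000 / 9.8 = 1.87 mm
Layer 46–35 kPa: Δp = 110 hPa = 11000 Pa, q̄ = 0.000653 kg/kg → 0.000653 × 11000 / 9.8 = 0.73 mm
PW = 17.31 + 1.87 + 0.73 = 19.91 ≈ 19.9 mm.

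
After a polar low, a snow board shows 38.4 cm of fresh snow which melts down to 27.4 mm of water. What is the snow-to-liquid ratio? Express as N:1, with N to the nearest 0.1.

Ratio = snow depth / SWE = 384 mm / 27.4 mm = 14.0, i.e. 14.0:1.

ratio ≈ 14.0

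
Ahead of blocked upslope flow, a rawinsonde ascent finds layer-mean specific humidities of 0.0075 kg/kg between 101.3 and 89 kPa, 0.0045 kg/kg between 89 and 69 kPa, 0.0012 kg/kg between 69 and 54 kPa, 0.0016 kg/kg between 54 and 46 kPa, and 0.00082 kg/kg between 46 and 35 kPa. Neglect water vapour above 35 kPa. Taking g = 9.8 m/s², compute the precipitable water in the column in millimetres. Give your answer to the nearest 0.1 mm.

PW ≈ 22.7 mm

Precipitable water is the column-integrated vapour mass per unit area: PW = (1/g) Σ q̄ Δp, with q in kg/kg and Δp in Pa (1 kg/m² of water = 1 mm).
Layer 101.3–89 kPa: Δp = 123 hPa = 12300 Pa, q̄ = 0.0075 kg/kg → 0.0075 × 12300 / 9.8 = 9.41 mm
Layer 89–69 kPa: Δp = 200 hPa = 20000 Pa, q̄ = 0.0045 kg/kg → 0.0045 × 20000 / 9.8 = 9.18 mm
Layer 69–54 kPa: Δp = 150 hPa = 15000 Pa, q̄ = 0.0012 kg/kg → 0.0012 × 15000 / 9.8 = 1.84 mm
Layer 54–46 kPa: Δp = 80 hPa = 8000 Pa, q̄ = 0.0016 kg/kg → 0.0016 × 8000 / 9.8 = 1.31 mm
Layer 46–35 kPa: Δp = 110 hPa = 11000 Pa, q̄ = 0.00082 kg/kg → 0.00082 × 11000 / 9.8 = 0.92 mm
PW = 9.41 + 9.18 + 1.84 + 1.31 + 0.92 = 22.66 ≈ 22.7 mm.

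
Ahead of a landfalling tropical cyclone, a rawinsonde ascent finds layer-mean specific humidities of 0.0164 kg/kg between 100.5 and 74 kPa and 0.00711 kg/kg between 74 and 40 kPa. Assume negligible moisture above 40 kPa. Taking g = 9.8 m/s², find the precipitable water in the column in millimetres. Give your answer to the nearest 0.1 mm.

PW ≈ 69.0 mm

Precipitable water is the column-integrated vapour mass per unit area: PW = (1/g) Σ q̄ Δp, with q in kg/kg and Δp in Pa (1 kg/m² of water = 1 mm).
Layer 100.5–74 kPa: Δp = 265 hPa = 26500 Pa, q̄ = 0.0164 kg/kg → 0.0164 × 26500 / 9.8 = 44.35 mm
Layer 74–40 kPa: Δp = 340 hPa = 34000 Pa, q̄ = 0.00711 kg/kg → 0.00711 × 34000 / 9.8 = 24.67 mm
PW = 44.35 + 24.67 = 69.02 ≈ 69.0 mm.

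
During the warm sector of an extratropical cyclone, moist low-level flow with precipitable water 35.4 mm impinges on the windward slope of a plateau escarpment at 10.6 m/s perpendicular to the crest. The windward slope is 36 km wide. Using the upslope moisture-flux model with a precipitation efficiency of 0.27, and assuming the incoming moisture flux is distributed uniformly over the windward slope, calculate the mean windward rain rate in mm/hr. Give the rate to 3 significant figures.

Incoming column moisture flux per unit ridge length: F = V × PW = 10.6 × 35.4 = 375.24 mm·m/s.
Spread over the 36 km slope with efficiency ε = 0.27: R = ε·F/W = 0.27 × 375.24 / 36000 m = 2.814e-03 mm/s.
R = 2.814e-03 × 3600 = 10.1 mm/hr.

R ≈ 10.1 mm/hr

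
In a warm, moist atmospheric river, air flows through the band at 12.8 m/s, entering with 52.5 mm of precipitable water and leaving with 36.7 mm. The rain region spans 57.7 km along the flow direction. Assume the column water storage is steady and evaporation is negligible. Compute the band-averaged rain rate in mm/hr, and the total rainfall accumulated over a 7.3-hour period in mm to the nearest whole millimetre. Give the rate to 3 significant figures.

R ≈ 12.6 mm/hr; total ≈ 92 mm

Column moisture flux per unit crosswind length is F = V × PW.
Inflow: F_in = 12.8 × 52.5 = 672 mm·m/s
Outflow: F_out = 12.8 × 36.7 = 469.76 mm·m/s
Steady-state rate R = (F_in − F_out)/L = (672 − 469.76) / 57700 m = 3.505e-03 mm/s.
R = 3.505e-03 × 3600 = 12.6 mm/hr.
Over 7.3 h: total = 12.6 × 7.3 = 91.98 ≈ 92 mm.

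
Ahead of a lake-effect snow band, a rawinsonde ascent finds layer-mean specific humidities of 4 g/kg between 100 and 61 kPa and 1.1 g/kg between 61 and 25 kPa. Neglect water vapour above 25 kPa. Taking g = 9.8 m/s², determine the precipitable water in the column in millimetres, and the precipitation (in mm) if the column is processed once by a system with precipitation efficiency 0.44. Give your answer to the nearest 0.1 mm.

PW ≈ 20.0 mm; precipitation ≈ 8.8 mm

Precipitable water is the column-integrated vapour mass per unit area: PW = (1/g) Σ q̄ Δp, with q in kg/kg and Δp in Pa (1 kg/m² of water = 1 mm).
Layer 100–61 kPa: Δp = 390 hPa = 39000 Pa, q̄ = 0.004 kg/kg → 0.004 × 39000 / 9.8 = 15.92 mm
Layer 61–25 kPa: Δp = 360 hPa = 36000 Pa, q̄ = 0.0011 kg/kg → 0.0011 × 36000 / 9.8 = 4.04 mm
PW = 15.92 + 4.04 = 19.96 ≈ 20.0 mm.
Precipitation = ε × PW = 0.44 × 20.0 = 8.8 mm.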